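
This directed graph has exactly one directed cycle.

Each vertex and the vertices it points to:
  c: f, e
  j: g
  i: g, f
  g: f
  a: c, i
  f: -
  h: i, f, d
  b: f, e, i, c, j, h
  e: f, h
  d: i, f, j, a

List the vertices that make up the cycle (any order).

a, c, d, e, h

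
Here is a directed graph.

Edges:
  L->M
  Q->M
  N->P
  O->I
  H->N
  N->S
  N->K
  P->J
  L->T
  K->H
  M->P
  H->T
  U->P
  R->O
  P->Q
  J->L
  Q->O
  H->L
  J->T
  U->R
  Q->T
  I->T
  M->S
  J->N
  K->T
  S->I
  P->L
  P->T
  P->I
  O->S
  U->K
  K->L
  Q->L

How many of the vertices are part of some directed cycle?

A vertex is on a directed cycle iff it belongs to a strongly connected component of size ≥ 2 (or has a self-loop).
The vertices on cycles are {H, J, K, L, M, N, P, Q} — 8 in total.

8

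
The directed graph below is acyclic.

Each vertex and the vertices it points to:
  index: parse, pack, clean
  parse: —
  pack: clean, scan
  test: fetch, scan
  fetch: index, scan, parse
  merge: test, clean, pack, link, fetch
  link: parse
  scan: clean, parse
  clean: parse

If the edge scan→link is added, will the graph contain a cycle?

Adding scan→link creates a cycle iff link can already reach scan.
Explore from link: no path reaches scan. The graph stays acyclic.

No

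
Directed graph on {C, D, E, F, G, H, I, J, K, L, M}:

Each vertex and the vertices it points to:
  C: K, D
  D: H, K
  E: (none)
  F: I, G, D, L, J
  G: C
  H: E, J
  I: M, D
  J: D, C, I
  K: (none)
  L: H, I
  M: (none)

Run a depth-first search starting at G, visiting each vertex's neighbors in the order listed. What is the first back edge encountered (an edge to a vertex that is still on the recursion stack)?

DFS from G (visiting each vertex's neighbors in the order listed); mark gray on enter, black on exit:
G gray
  C gray
    K gray
    K black
    D gray
      H gray
        E gray
        E black
        J gray
          J→D: D is gray → back edge
First back edge: J → D.

J->D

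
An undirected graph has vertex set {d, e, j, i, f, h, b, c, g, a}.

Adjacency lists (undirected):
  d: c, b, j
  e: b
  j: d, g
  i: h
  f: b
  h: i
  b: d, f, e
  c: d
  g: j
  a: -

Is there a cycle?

DFS, tracking each vertex's parent; an edge to a visited non-parent vertex closes a cycle.
Start from h:
visit h (parent –)
  visit i (parent h)
    i–h: parent, skip
visit d (parent –)
  visit c (parent d)
    c–d: parent, skip
  visit b (parent d)
    b–d: parent, skip
    visit f (parent b)
      f–b: parent, skip
    visit e (parent b)
      e–b: parent, skip
  visit j (parent d)
    j–d: parent, skip
    visit g (parent j)
      g–j: parent, skip
visit a (parent –)
No non-parent visited neighbor found — the graph is a forest.

No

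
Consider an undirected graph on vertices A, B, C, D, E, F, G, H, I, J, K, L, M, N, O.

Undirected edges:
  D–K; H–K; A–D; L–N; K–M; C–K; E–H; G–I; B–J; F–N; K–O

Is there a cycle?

No

DFS, tracking each vertex's parent; an edge to a visited non-parent vertex closes a cycle.
Start from G:
visit G (parent –)
  visit I (parent G)
    I–G: parent, skip
visit A (parent –)
  visit D (parent A)
    visit K (parent D)
      visit C (parent K)
        C–K: parent, skip
      visit H (parent K)
        visit E (parent H)
          E–H: parent, skip
        H–K: parent, skip
      K–D: parent, skip
      visit O (parent K)
        O–K: parent, skip
      visit M (parent K)
        M–K: parent, skip
    D–A: parent, skip
visit B (parent –)
  visit J (parent B)
    J–B: parent, skip
visit F (parent –)
  visit N (parent F)
    visit L (parent N)
      L–N: parent, skip
    N–F: parent, skip
No non-parent visited neighbor found — the graph is a forest.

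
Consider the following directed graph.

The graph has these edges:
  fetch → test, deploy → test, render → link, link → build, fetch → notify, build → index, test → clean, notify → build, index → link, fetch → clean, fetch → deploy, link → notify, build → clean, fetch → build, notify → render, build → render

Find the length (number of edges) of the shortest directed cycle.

For each vertex v, BFS finds the shortest path from v back to v.
The shortest such closed walk is build → render → link → build, length 3.

3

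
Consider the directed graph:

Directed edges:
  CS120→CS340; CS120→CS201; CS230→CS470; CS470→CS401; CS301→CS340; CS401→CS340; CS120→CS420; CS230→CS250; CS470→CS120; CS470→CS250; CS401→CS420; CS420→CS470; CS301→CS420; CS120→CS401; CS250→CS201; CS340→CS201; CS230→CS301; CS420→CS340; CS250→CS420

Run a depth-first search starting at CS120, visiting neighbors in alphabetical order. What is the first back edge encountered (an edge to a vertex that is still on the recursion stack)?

CS470->CS120

DFS from CS120 (visiting neighbors in alphabetical order); mark gray on enter, black on exit:
CS120 gray
  CS201 gray
  CS201 black
  CS340 gray
    CS340→CS201: CS201 black — skip
  CS340 black
  CS401 gray
    CS401→CS340: CS340 black — skip
    CS420 gray
      CS420→CS340: CS340 black — skip
      CS470 gray
        CS470→CS120: CS120 is gray → back edge
First back edge: CS470 → CS120.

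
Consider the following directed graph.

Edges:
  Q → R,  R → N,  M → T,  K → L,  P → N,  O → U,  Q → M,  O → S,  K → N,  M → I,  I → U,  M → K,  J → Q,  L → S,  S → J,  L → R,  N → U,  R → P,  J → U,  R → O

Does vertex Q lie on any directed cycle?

Q is on a cycle iff Q can reach itself via ≥1 edge.
Q → R → O → S → J → Q — yes.

Yes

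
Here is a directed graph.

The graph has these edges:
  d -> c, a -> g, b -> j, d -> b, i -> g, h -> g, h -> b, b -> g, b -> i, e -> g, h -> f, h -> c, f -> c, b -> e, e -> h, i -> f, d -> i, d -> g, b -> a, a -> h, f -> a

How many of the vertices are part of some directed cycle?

A vertex is on a directed cycle iff it belongs to a strongly connected component of size ≥ 2 (or has a self-loop).
The vertices on cycles are {a, b, e, f, h, i} — 6 in total.

6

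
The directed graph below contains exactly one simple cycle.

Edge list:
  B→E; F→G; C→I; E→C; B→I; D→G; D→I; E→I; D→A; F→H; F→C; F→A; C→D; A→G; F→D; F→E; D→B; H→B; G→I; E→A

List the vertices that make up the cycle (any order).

B, C, D, E

DFS with gray/black marking from E:
E gray
  I gray
  I black
  A gray
    G gray
      G→I: I black — skip
    G black
  A black
  C gray
    D gray
      D→I: I black — skip
      B gray
        B→I: I black — skip
        B→E: E is gray → back edge
Back edge closes the cycle E → C → D → B → E; its vertices are {B, C, D, E}.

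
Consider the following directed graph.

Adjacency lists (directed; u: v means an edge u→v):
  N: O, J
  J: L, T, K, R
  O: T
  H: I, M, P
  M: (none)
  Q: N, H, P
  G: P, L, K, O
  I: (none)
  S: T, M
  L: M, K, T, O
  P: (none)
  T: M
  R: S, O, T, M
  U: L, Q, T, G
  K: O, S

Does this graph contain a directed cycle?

DFS with white/gray/black marking, starting from I:
I gray
I black
N gray
  O gray
    T gray
      M gray
      M black
    T black
  O black
  J gray
    L gray
      L→M: M black — skip
      K gray
        K→O: O black — skip
        S gray
          S→T: T black — skip
          S→M: M black — skip
        S black
      K black
      L→T: T black — skip
      L→O: O black — skip
    L black
    J→T: T black — skip
    J→K: K black — skip
    R gray
      R→S: S black — skip
      R→O: O black — skip
      R→T: T black — skip
      R→M: M black — skip
    R black
  J black
N black
H gray
  H→I: I black — skip
  H→M: M black — skip
  P gray
  P black
H black
Q gray
  Q→N: N black — skip
  Q→H: H black — skip
  Q→P: P black — skip
Q black
G gray
  G→P: P black — skip
  G→L: L black — skip
  G→K: K black — skip
  G→O: O black — skip
G black
U gray
  U→L: L black — skip
  U→Q: Q black — skip
  U→T: T black — skip
  U→G: G black — skip
U black
Every edge goes to a white or black vertex — no back edge, so the graph is acyclic.

No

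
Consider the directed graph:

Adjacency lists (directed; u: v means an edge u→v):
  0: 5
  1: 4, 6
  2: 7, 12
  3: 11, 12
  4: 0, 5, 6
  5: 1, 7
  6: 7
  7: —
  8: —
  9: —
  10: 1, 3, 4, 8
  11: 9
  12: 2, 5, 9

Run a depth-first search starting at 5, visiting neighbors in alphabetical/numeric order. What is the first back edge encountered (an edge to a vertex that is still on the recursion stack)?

DFS from 5 (visiting neighbors in alphabetical/numeric order); mark gray on enter, black on exit:
5 gray
  1 gray
    4 gray
      0 gray
        0→5: 5 is gray → back edge
First back edge: 0 → 5.

0→5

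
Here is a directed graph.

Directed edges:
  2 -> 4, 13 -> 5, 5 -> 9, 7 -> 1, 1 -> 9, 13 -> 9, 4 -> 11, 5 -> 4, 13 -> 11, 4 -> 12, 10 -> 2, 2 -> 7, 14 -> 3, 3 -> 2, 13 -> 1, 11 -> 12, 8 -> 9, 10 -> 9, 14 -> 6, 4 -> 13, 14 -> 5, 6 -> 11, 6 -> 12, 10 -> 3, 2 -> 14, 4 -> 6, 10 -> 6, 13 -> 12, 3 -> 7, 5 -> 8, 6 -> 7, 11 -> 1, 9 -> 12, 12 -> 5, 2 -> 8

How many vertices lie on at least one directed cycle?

13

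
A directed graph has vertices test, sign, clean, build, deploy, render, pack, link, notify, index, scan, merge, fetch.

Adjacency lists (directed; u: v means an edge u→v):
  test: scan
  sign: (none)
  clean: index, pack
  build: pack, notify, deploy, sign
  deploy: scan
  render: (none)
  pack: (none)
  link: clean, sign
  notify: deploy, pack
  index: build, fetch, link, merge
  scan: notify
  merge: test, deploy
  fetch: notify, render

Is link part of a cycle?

Yes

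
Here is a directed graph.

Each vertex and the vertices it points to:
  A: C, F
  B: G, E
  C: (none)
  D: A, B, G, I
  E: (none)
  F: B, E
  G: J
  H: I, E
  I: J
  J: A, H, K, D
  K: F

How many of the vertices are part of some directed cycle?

9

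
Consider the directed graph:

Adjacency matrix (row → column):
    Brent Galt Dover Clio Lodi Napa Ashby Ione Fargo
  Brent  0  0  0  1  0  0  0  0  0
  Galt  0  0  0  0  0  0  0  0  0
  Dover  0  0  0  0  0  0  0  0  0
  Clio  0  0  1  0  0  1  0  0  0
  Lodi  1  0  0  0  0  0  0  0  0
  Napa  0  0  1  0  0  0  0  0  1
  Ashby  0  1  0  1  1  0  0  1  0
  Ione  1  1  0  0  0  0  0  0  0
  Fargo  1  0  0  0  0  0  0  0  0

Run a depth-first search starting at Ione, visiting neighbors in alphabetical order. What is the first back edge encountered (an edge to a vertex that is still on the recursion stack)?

Fargo->Brent

DFS from Ione (visiting neighbors in alphabetical order); mark gray on enter, black on exit:
Ione gray
  Brent gray
    Clio gray
      Dover gray
      Dover black
      Napa gray
        Napa→Dover: Dover black — skip
        Fargo gray
          Fargo→Brent: Brent is gray → back edge
First back edge: Fargo → Brent.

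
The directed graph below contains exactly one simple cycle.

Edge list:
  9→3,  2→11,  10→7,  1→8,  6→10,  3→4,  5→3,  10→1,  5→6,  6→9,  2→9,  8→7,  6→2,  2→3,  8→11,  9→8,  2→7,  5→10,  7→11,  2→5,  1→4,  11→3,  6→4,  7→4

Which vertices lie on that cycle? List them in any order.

2, 5, 6

DFS with gray/black marking from 5:
5 gray
  3 gray
    4 gray
    4 black
  3 black
  10 gray
    1 gray
      1→4: 4 black — skip
      8 gray
        7 gray
          7→4: 4 black — skip
          11 gray
            11→3: 3 black — skip
          11 black
        7 black
        8→11: 11 black — skip
      8 black
    1 black
    10→7: 7 black — skip
  10 black
  6 gray
    6→4: 4 black — skip
    9 gray
      9→3: 3 black — skip
      9→8: 8 black — skip
    9 black
    6→10: 10 black — skip
    2 gray
      2→3: 3 black — skip
      2→11: 11 black — skip
      2→7: 7 black — skip
      2→9: 9 black — skip
      2→5: 5 is gray → back edge
Back edge closes the cycle 5 → 6 → 2 → 5; its vertices are {2, 5, 6}.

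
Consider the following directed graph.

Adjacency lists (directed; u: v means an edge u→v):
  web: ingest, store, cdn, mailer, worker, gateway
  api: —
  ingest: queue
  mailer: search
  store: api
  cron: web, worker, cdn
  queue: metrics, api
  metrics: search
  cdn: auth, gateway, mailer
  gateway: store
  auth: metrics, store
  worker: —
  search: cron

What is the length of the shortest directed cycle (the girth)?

4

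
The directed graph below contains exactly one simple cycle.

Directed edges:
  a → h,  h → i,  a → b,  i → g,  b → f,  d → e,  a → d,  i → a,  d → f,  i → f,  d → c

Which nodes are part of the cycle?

a, h, i

DFS with gray/black marking from a:
a gray
  d gray
    c gray
    c black
    e gray
    e black
    f gray
    f black
  d black
  b gray
    b→f: f black — skip
  b black
  h gray
    i gray
      i→f: f black — skip
      g gray
      g black
      i→a: a is gray → back edge
Back edge closes the cycle a → h → i → a; its vertices are {a, h, i}.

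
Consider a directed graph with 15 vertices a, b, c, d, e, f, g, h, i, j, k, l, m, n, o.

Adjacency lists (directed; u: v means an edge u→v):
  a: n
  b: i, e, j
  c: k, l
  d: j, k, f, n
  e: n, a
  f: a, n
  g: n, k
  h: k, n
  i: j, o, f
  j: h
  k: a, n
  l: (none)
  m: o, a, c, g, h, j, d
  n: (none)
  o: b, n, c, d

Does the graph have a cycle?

Yes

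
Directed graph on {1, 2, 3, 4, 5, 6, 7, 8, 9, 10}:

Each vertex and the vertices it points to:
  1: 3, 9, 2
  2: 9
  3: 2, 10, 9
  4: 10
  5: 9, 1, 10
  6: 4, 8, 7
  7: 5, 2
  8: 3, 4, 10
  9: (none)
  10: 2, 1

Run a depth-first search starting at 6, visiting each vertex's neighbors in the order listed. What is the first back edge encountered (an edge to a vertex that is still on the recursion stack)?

3→10

DFS from 6 (visiting each vertex's neighbors in the order listed); mark gray on enter, black on exit:
6 gray
  4 gray
    10 gray
      2 gray
        9 gray
        9 black
      2 black
      1 gray
        3 gray
          3→2: 2 black — skip
          3→10: 10 is gray → back edge
First back edge: 3 → 10.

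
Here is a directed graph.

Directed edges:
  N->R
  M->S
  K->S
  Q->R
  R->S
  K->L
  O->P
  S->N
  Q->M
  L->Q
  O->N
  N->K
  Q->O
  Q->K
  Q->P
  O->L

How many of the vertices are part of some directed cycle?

A vertex is on a directed cycle iff it belongs to a strongly connected component of size ≥ 2 (or has a self-loop).
The vertices on cycles are {K, L, M, N, O, Q, R, S} — 8 in total.

8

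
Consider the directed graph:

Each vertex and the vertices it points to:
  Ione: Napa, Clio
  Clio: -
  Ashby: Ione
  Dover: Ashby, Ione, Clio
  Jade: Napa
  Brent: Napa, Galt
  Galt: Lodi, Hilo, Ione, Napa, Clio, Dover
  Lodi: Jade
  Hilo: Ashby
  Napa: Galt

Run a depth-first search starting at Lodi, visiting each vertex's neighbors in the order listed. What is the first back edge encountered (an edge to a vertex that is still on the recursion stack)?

Galt→Lodi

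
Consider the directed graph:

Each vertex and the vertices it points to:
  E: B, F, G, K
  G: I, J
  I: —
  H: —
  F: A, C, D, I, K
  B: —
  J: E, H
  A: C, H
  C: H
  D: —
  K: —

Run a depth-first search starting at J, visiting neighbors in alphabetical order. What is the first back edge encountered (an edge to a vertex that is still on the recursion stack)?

G->J

DFS from J (visiting neighbors in alphabetical order); mark gray on enter, black on exit:
J gray
  E gray
    B gray
    B black
    F gray
      A gray
        C gray
          H gray
          H black
        C black
        A→H: H black — skip
      A black
      F→C: C black — skip
      D gray
      D black
      I gray
      I black
      K gray
      K black
    F black
    G gray
      G→I: I black — skip
      G→J: J is gray → back edge
First back edge: G → J.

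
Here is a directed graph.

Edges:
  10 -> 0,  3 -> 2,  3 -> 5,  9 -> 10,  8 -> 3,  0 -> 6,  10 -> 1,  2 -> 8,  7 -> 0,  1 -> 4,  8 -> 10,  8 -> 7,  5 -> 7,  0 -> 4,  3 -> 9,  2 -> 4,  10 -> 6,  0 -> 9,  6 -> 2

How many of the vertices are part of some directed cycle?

9

A vertex is on a directed cycle iff it belongs to a strongly connected component of size ≥ 2 (or has a self-loop).
The vertices on cycles are {0, 2, 3, 5, 6, 7, 8, 9, 10} — 9 in total.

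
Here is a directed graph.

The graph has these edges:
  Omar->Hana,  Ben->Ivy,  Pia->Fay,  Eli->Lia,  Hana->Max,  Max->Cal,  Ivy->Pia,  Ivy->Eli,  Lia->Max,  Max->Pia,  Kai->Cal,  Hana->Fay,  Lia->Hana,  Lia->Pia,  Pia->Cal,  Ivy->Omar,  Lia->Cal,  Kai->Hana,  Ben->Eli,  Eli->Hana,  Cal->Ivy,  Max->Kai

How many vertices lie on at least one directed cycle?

9

A vertex is on a directed cycle iff it belongs to a strongly connected component of size ≥ 2 (or has a self-loop).
The vertices on cycles are {Cal, Eli, Ivy, Kai, Lia, Max, Pia, Hana, Omar} — 9 in total.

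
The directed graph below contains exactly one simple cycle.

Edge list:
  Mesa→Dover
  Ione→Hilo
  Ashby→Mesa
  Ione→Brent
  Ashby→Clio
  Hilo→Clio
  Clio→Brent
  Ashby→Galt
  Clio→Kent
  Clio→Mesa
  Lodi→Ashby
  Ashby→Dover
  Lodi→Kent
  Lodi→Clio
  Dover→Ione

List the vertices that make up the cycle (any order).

Clio, Hilo, Ione, Mesa, Dover

DFS with gray/black marking from Clio:
Clio gray
  Brent gray
  Brent black
  Mesa gray
    Dover gray
      Ione gray
        Hilo gray
          Hilo→Clio: Clio is gray → back edge
Back edge closes the cycle Clio → Mesa → Dover → Ione → Hilo → Clio; its vertices are {Clio, Hilo, Ione, Mesa, Dover}.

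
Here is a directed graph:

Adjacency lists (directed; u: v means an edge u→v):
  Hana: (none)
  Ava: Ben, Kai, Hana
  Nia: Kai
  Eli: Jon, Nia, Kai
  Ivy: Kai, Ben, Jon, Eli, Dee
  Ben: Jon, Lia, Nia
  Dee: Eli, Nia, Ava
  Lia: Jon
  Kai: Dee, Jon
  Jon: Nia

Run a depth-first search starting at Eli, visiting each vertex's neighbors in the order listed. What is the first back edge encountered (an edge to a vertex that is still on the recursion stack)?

Dee->Eli

DFS from Eli (visiting each vertex's neighbors in the order listed); mark gray on enter, black on exit:
Eli gray
  Jon gray
    Nia gray
      Kai gray
        Dee gray
          Dee→Eli: Eli is gray → back edge
First back edge: Dee → Eli.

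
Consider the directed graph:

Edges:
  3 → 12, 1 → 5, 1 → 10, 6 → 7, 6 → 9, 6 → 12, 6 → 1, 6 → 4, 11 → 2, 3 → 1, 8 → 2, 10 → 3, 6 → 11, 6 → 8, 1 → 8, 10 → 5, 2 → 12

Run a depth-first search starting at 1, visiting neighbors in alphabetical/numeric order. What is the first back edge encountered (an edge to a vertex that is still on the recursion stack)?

3→1

DFS from 1 (visiting neighbors in alphabetical/numeric order); mark gray on enter, black on exit:
1 gray
  5 gray
  5 black
  8 gray
    2 gray
      12 gray
      12 black
    2 black
  8 black
  10 gray
    3 gray
      3→1: 1 is gray → back edge
First back edge: 3 → 1.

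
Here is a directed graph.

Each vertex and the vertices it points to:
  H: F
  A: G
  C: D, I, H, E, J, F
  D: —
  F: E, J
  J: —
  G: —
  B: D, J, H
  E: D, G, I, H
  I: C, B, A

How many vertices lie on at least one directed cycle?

6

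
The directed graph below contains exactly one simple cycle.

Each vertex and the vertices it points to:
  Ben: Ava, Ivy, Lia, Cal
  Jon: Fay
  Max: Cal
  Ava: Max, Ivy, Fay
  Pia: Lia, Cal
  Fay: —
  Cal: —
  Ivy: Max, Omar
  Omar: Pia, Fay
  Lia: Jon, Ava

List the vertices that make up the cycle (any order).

DFS with gray/black marking from Lia:
Lia gray
  Jon gray
    Fay gray
    Fay black
  Jon black
  Ava gray
    Max gray
      Cal gray
      Cal black
    Max black
    Ivy gray
      Ivy→Max: Max black — skip
      Omar gray
        Pia gray
          Pia→Lia: Lia is gray → back edge
Back edge closes the cycle Lia → Ava → Ivy → Omar → Pia → Lia; its vertices are {Ava, Ivy, Lia, Pia, Omar}.

Ava, Ivy, Lia, Pia, Omar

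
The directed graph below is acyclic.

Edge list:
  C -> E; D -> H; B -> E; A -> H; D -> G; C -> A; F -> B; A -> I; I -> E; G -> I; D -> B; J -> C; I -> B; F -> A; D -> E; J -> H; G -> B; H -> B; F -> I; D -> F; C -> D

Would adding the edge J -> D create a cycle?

Adding J→D creates a cycle iff D can already reach J.
Explore from D: no path reaches J. The graph stays acyclic.

No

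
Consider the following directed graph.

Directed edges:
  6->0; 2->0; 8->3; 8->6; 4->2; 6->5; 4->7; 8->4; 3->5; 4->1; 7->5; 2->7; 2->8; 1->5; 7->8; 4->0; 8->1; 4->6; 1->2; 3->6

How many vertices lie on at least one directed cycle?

A vertex is on a directed cycle iff it belongs to a strongly connected component of size ≥ 2 (or has a self-loop).
The vertices on cycles are {1, 2, 4, 7, 8} — 5 in total.

5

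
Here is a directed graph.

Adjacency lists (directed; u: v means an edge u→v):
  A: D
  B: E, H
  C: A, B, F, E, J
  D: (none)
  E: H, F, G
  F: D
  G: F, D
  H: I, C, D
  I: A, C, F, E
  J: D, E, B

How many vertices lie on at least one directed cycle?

A vertex is on a directed cycle iff it belongs to a strongly connected component of size ≥ 2 (or has a self-loop).
The vertices on cycles are {B, C, E, H, I, J} — 6 in total.

6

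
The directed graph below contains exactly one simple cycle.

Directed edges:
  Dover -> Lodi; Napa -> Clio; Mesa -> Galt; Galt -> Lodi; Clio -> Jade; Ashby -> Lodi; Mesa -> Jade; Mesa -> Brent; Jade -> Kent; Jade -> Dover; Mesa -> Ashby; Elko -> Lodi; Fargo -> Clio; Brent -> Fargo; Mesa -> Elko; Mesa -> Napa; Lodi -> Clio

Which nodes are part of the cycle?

Clio, Jade, Lodi, Dover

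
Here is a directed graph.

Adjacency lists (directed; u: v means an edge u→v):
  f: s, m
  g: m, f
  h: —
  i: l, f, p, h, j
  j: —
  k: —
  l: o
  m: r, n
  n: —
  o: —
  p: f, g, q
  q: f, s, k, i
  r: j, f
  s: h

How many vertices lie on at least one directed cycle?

6

A vertex is on a directed cycle iff it belongs to a strongly connected component of size ≥ 2 (or has a self-loop).
The vertices on cycles are {f, i, m, p, q, r} — 6 in total.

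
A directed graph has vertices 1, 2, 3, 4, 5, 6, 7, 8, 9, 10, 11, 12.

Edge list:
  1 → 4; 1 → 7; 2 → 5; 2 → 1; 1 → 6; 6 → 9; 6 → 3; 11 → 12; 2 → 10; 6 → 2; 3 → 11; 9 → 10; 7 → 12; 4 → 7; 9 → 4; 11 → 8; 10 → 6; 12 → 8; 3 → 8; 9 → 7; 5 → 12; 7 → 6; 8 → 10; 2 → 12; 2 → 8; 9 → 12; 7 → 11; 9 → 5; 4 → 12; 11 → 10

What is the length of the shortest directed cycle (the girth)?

3

For each vertex v, BFS finds the shortest path from v back to v.
The shortest such closed walk is 6 → 2 → 1 → 6, length 3.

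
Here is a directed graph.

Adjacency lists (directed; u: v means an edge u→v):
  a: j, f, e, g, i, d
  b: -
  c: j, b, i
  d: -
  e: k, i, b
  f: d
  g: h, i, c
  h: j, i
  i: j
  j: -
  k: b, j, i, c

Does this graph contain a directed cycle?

DFS with white/gray/black marking, starting from k:
k gray
  b gray
  b black
  j gray
  j black
  i gray
    i→j: j black — skip
  i black
  c gray
    c→j: j black — skip
    c→b: b black — skip
    c→i: i black — skip
  c black
k black
a gray
  a→j: j black — skip
  f gray
    d gray
    d black
  f black
  e gray
    e→k: k black — skip
    e→i: i black — skip
    e→b: b black — skip
  e black
  g gray
    h gray
      h→j: j black — skip
      h→i: i black — skip
    h black
    g→i: i black — skip
    g→c: c black — skip
  g black
  a→i: i black — skip
  a→d: d black — skip
a black
Every edge goes to a white or black vertex — no back edge, so the graph is acyclic.

No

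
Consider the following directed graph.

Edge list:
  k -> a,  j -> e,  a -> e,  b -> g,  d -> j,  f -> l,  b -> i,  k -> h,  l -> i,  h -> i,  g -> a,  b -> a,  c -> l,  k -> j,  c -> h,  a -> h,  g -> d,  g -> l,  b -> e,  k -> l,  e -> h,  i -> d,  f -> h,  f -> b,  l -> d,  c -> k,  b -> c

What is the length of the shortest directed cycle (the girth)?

5

For each vertex v, BFS finds the shortest path from v back to v.
The shortest such closed walk is j → e → h → i → d → j, length 5.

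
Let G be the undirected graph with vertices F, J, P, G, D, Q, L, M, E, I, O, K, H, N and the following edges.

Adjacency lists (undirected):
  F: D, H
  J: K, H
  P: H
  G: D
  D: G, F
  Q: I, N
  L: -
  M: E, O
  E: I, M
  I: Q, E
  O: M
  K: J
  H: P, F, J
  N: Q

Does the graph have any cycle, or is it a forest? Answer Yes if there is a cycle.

DFS, tracking each vertex's parent; an edge to a visited non-parent vertex closes a cycle.
Start from Q:
visit Q (parent –)
  visit I (parent Q)
    I–Q: parent, skip
    visit E (parent I)
      E–I: parent, skip
      visit M (parent E)
        M–E: parent, skip
        visit O (parent M)
          O–M: parent, skip
  visit N (parent Q)
    N–Q: parent, skip
visit F (parent –)
  visit D (parent F)
    visit G (parent D)
      G–D: parent, skip
    D–F: parent, skip
  visit H (parent F)
    visit P (parent H)
      P–H: parent, skip
    H–F: parent, skip
    visit J (parent H)
      visit K (parent J)
        K–J: parent, skip
      J–H: parent, skip
visit L (parent –)
No non-parent visited neighbor found — the graph is a forest.

No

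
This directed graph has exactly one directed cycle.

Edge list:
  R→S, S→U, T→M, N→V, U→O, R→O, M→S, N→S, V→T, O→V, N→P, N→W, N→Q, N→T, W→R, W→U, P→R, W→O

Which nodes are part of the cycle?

DFS with gray/black marking from V:
V gray
  T gray
    M gray
      S gray
        U gray
          O gray
            O→V: V is gray → back edge
Back edge closes the cycle V → T → M → S → U → O → V; its vertices are {M, O, S, T, U, V}.

M, O, S, T, U, V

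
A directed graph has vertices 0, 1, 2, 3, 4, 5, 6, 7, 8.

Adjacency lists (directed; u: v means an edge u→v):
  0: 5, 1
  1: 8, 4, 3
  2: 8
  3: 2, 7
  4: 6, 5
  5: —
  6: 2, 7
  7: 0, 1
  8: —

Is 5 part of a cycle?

5 lies on a cycle iff there is a path from 5 back to itself.
Exploring from 5, it never reaches itself; equivalently, its strongly connected component is a singleton.

No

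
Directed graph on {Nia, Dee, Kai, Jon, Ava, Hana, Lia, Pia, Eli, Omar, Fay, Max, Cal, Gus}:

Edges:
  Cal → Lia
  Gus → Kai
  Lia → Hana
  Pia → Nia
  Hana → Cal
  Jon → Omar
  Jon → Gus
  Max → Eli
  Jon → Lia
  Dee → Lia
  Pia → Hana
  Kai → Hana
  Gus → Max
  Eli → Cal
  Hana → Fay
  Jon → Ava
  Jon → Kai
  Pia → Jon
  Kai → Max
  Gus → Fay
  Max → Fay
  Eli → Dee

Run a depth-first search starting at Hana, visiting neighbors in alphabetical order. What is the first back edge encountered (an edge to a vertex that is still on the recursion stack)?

Lia→Hana

DFS from Hana (visiting neighbors in alphabetical order); mark gray on enter, black on exit:
Hana gray
  Cal gray
    Lia gray
      Lia→Hana: Hana is gray → back edge
First back edge: Lia → Hana.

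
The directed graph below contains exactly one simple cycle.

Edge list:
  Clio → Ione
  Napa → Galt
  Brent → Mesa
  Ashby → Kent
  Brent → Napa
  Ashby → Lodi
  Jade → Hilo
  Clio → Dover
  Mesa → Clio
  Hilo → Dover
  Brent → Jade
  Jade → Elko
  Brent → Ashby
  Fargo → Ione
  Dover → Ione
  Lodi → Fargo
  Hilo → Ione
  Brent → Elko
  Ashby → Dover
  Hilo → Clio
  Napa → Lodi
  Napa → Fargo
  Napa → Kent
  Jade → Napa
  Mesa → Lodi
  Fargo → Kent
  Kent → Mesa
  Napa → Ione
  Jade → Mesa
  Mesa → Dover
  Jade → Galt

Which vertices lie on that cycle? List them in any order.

DFS with gray/black marking from Lodi:
Lodi gray
  Fargo gray
    Kent gray
      Mesa gray
        Dover gray
          Ione gray
          Ione black
        Dover black
        Clio gray
          Clio→Dover: Dover black — skip
          Clio→Ione: Ione black — skip
        Clio black
        Mesa→Lodi: Lodi is gray → back edge
Back edge closes the cycle Lodi → Fargo → Kent → Mesa → Lodi; its vertices are {Kent, Lodi, Mesa, Fargo}.

Kent, Lodi, Mesa, Fargo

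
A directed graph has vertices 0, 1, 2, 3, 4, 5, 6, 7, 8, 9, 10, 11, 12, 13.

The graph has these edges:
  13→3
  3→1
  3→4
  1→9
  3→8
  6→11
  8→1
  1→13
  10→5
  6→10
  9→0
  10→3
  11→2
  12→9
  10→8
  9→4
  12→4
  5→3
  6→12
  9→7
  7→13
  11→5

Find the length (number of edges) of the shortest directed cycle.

3

For each vertex v, BFS finds the shortest path from v back to v.
The shortest such closed walk is 3 → 1 → 13 → 3, length 3.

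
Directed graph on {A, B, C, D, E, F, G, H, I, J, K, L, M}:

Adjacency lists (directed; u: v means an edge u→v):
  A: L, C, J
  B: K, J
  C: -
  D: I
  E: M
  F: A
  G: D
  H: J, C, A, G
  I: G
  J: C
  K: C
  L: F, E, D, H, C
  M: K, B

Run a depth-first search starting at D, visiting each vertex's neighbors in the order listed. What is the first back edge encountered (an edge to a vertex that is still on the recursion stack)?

DFS from D (visiting each vertex's neighbors in the order listed); mark gray on enter, black on exit:
D gray
  I gray
    G gray
      G→D: D is gray → back edge
First back edge: G → D.

G→D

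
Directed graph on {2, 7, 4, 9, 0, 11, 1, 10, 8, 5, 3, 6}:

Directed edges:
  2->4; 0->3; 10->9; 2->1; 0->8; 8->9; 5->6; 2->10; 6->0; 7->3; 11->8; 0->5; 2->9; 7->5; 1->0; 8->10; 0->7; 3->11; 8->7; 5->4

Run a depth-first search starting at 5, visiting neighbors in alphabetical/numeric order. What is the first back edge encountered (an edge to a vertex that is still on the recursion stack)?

DFS from 5 (visiting neighbors in alphabetical/numeric order); mark gray on enter, black on exit:
5 gray
  4 gray
  4 black
  6 gray
    0 gray
      3 gray
        11 gray
          8 gray
            7 gray
              7→3: 3 is gray → back edge
First back edge: 7 → 3.

7→3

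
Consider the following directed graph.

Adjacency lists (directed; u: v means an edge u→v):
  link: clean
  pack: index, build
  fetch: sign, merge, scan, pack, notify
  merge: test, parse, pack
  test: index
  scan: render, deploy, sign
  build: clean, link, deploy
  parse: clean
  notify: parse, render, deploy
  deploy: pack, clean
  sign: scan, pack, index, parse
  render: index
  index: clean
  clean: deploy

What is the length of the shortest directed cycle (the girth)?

2

For each vertex v, BFS finds the shortest path from v back to v.
The shortest such closed walk is sign → scan → sign, length 2.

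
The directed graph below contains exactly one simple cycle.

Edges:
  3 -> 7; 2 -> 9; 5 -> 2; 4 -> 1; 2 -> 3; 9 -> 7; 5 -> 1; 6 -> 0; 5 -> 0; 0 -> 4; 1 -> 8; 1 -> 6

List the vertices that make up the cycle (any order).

0, 1, 4, 6

DFS with gray/black marking from 1:
1 gray
  8 gray
  8 black
  6 gray
    0 gray
      4 gray
        4→1: 1 is gray → back edge
Back edge closes the cycle 1 → 6 → 0 → 4 → 1; its vertices are {0, 1, 4, 6}.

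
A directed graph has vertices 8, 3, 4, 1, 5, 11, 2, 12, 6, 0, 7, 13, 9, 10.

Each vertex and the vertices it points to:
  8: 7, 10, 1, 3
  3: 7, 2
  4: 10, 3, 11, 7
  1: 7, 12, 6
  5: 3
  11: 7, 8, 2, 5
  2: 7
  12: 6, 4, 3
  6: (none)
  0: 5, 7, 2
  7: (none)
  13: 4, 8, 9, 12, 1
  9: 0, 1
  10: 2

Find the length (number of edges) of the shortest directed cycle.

5

For each vertex v, BFS finds the shortest path from v back to v.
The shortest such closed walk is 12 → 4 → 11 → 8 → 1 → 12, length 5.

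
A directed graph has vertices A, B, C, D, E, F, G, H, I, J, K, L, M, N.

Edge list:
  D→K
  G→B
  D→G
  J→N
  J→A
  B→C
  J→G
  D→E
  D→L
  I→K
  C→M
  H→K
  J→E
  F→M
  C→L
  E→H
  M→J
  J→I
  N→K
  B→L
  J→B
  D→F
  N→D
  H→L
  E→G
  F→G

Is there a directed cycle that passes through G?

G is on a cycle iff G can reach itself via ≥1 edge.
G → B → C → M → J → G — yes.

Yes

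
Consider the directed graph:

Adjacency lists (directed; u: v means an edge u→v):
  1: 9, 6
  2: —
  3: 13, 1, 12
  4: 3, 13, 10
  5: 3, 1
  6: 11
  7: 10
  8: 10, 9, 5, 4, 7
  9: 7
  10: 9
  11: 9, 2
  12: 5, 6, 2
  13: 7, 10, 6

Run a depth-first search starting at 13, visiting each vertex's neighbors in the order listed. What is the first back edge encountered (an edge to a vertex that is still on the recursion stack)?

9->7

DFS from 13 (visiting each vertex's neighbors in the order listed); mark gray on enter, black on exit:
13 gray
  7 gray
    10 gray
      9 gray
        9→7: 7 is gray → back edge
First back edge: 9 → 7.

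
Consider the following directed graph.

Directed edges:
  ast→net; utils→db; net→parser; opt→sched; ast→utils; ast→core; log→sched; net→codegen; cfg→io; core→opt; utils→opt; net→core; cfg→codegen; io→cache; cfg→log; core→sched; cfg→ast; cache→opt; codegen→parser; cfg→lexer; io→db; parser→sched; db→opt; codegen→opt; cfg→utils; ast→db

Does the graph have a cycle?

No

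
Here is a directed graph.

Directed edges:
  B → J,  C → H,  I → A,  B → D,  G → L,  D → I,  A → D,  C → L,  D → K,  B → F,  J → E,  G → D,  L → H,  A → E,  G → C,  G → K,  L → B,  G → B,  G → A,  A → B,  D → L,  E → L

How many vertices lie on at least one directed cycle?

7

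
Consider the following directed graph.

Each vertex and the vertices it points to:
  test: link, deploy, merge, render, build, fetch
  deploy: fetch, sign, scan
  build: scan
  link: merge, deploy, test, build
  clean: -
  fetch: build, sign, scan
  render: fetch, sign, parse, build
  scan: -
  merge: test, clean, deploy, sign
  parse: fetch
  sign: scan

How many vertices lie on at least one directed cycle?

3

A vertex is on a directed cycle iff it belongs to a strongly connected component of size ≥ 2 (or has a self-loop).
The vertices on cycles are {link, test, merge} — 3 in total.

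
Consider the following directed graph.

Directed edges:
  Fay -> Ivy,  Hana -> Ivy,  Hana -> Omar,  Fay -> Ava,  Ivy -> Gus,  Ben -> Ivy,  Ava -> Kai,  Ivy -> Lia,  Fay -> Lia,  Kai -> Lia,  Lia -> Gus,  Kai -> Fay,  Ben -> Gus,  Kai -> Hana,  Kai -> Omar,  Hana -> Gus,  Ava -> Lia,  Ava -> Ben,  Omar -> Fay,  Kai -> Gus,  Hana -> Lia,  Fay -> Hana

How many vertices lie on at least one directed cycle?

5

A vertex is on a directed cycle iff it belongs to a strongly connected component of size ≥ 2 (or has a self-loop).
The vertices on cycles are {Ava, Fay, Kai, Hana, Omar} — 5 in total.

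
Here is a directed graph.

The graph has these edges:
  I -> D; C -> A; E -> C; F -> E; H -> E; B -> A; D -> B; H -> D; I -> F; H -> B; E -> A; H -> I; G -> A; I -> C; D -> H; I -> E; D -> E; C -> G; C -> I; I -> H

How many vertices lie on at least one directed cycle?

6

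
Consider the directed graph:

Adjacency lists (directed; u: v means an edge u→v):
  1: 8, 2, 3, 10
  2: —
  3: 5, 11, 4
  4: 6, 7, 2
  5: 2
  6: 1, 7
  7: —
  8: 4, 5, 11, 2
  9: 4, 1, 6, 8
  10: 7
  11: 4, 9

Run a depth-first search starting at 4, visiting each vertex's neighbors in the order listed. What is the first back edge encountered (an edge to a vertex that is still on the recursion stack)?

8→4

DFS from 4 (visiting each vertex's neighbors in the order listed); mark gray on enter, black on exit:
4 gray
  6 gray
    1 gray
      8 gray
        8→4: 4 is gray → back edge
First back edge: 8 → 4.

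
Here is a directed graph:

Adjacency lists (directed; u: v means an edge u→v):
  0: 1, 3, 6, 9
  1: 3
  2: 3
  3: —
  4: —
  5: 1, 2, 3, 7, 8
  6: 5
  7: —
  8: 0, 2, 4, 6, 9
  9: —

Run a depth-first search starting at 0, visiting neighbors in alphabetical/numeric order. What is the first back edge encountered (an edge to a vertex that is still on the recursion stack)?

8->0

DFS from 0 (visiting neighbors in alphabetical/numeric order); mark gray on enter, black on exit:
0 gray
  1 gray
    3 gray
    3 black
  1 black
  0→3: 3 black — skip
  6 gray
    5 gray
      5→1: 1 black — skip
      2 gray
        2→3: 3 black — skip
      2 black
      5→3: 3 black — skip
      7 gray
      7 black
      8 gray
        8→0: 0 is gray → back edge
First back edge: 8 → 0.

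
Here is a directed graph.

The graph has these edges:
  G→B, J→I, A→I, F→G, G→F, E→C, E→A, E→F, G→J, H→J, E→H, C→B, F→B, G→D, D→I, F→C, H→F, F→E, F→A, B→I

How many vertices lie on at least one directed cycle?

4

A vertex is on a directed cycle iff it belongs to a strongly connected component of size ≥ 2 (or has a self-loop).
The vertices on cycles are {E, F, G, H} — 4 in total.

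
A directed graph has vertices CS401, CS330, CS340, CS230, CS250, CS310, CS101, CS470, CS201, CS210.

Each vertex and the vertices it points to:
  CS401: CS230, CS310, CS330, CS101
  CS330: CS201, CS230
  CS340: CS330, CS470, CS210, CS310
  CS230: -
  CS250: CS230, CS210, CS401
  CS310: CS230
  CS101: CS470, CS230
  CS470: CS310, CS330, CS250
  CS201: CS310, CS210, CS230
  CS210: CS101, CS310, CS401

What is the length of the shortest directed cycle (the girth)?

4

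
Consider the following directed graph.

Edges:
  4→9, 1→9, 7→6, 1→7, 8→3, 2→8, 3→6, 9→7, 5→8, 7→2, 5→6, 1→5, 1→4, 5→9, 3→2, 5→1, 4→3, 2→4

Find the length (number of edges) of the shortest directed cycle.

For each vertex v, BFS finds the shortest path from v back to v.
The shortest such closed walk is 1 → 5 → 1, length 2.

2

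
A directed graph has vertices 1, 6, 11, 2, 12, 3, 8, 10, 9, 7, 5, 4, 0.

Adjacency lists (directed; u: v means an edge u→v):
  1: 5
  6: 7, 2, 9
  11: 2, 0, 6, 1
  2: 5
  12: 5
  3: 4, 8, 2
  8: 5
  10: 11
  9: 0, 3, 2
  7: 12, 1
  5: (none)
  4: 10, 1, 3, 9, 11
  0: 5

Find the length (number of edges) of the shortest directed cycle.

2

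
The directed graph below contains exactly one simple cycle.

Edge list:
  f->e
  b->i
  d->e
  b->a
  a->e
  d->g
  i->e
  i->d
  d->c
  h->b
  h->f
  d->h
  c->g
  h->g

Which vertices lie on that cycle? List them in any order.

DFS with gray/black marking from d:
d gray
  g gray
  g black
  h gray
    b gray
      i gray
        i→d: d is gray → back edge
Back edge closes the cycle d → h → b → i → d; its vertices are {b, d, h, i}.

b, d, h, i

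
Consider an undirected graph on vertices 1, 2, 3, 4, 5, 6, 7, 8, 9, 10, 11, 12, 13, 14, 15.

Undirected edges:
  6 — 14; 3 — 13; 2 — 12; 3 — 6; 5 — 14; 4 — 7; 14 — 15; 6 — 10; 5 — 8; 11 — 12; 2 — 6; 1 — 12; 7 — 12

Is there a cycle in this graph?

No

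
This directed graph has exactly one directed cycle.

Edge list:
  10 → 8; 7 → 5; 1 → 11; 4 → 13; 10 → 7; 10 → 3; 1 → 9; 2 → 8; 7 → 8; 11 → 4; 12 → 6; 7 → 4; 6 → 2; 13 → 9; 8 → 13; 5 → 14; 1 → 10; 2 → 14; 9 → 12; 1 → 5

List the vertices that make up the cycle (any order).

2, 6, 8, 9, 12, 13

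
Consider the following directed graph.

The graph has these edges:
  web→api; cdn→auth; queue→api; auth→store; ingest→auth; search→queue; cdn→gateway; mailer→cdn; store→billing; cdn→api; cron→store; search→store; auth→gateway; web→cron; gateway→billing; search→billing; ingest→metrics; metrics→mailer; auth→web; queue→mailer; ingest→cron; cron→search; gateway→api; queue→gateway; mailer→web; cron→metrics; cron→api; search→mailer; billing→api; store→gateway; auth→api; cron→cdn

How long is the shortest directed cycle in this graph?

For each vertex v, BFS finds the shortest path from v back to v.
The shortest such closed walk is cron → cdn → auth → web → cron, length 4.

4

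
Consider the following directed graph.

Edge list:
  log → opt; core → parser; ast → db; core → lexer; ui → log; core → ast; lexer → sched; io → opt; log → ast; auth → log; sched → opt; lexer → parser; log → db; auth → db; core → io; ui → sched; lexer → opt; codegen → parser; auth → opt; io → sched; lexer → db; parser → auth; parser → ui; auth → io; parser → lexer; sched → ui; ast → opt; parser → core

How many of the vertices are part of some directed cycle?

5

A vertex is on a directed cycle iff it belongs to a strongly connected component of size ≥ 2 (or has a self-loop).
The vertices on cycles are {ui, core, lexer, sched, parser} — 5 in total.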